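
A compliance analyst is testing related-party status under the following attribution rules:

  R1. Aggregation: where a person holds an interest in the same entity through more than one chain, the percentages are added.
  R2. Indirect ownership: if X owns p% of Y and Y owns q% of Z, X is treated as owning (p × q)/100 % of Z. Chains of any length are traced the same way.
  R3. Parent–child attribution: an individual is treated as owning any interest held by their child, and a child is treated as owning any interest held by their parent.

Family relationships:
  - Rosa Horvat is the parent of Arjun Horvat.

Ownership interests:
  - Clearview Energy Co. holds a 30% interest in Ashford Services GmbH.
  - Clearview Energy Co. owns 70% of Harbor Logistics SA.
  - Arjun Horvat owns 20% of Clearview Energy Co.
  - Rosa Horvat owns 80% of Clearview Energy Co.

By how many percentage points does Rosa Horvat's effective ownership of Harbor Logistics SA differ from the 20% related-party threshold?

50

By parent–child attribution (R3), Rosa Horvat is treated as also owning Arjun Horvat's interest in Clearview Energy Co, giving 80% + 20% = 100%.
Chain via Clearview Energy Co. (R2): 100% × 70% = 70% of Harbor Logistics SA.
70% exceeds the 20% threshold by 50 percentage points.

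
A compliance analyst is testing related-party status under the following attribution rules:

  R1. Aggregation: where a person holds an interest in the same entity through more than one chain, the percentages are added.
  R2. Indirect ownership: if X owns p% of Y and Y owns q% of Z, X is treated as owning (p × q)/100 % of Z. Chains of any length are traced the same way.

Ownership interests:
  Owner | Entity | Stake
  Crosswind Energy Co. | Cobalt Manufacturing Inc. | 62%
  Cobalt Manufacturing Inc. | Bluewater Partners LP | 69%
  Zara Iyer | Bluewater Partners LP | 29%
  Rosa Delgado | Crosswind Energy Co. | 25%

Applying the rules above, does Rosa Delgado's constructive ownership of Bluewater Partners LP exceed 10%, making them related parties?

Yes

Chain via Crosswind Energy Co. → Cobalt Manufacturing Inc. (R2): 25% × 62% × 69% = 10.695% of Bluewater Partners LP.
10.695% exceeds the 10% threshold, so Rosa is a related party to Bluewater Partners LP.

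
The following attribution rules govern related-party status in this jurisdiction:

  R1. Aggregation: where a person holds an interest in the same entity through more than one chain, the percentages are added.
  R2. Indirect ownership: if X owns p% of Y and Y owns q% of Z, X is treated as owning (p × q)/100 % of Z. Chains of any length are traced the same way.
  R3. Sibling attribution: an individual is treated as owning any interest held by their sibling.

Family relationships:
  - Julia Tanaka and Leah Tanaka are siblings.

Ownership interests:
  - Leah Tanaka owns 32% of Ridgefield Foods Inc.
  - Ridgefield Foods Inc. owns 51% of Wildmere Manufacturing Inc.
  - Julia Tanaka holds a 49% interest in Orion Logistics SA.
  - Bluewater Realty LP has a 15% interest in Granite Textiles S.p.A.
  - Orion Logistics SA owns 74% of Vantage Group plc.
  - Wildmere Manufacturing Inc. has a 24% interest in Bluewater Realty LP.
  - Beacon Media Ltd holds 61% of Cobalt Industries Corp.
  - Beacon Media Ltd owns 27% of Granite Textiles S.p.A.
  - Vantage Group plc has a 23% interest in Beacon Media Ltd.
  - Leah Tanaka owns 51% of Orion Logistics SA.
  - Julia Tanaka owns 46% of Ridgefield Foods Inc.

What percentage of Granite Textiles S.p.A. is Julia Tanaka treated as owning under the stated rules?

By sibling attribution (R3), Julia Tanaka is treated as also owning Leah Tanaka's interest in Orion Logistics SA, giving 49% + 51% = 100%.
By sibling attribution (R3), Julia Tanaka is treated as also owning Leah Tanaka's interest in Ridgefield Foods Inc, giving 46% + 32% = 78%.
Chain via Orion Logistics SA → Vantage Group plc → Beacon Media Ltd (R2): 100% × 74% × 23% × 27% = 4.5954% of Granite Textiles S.p.A.
Chain via Ridgefield Foods Inc. → Wildmere Manufacturing Inc. → Bluewater Realty LP (R2): 78% × 51% × 24% × 15% = 1.43208% of Granite Textiles S.p.A.
Aggregating (R1): 4.5954% + 1.43208% = 6.02748%.

6.02748%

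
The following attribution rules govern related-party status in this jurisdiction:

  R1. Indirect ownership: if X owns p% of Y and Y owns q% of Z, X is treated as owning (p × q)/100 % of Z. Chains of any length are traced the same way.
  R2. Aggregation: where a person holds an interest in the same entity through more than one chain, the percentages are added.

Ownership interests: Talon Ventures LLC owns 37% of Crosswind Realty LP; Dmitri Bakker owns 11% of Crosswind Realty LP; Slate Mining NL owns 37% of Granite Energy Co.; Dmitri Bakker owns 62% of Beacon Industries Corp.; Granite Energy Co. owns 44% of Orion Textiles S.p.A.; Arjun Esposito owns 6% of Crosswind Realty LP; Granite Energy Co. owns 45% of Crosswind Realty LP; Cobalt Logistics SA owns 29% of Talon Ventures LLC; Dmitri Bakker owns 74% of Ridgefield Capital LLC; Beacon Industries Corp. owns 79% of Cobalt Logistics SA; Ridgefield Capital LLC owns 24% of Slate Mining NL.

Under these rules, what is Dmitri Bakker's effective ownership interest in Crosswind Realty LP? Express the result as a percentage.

19.212594%

Chain via Ridgefield Capital LLC → Slate Mining NL → Granite Energy Co. (R1): 74% × 24% × 37% × 45% = 2.95704% of Crosswind Realty LP.
Chain via Beacon Industries Corp. → Cobalt Logistics SA → Talon Ventures LLC (R1): 62% × 79% × 29% × 37% = 5.255554% of Crosswind Realty LP.
Direct interest in Crosswind Realty LP: 11%.
Aggregating (R2): 2.95704% + 5.255554% + 11% = 19.212594%.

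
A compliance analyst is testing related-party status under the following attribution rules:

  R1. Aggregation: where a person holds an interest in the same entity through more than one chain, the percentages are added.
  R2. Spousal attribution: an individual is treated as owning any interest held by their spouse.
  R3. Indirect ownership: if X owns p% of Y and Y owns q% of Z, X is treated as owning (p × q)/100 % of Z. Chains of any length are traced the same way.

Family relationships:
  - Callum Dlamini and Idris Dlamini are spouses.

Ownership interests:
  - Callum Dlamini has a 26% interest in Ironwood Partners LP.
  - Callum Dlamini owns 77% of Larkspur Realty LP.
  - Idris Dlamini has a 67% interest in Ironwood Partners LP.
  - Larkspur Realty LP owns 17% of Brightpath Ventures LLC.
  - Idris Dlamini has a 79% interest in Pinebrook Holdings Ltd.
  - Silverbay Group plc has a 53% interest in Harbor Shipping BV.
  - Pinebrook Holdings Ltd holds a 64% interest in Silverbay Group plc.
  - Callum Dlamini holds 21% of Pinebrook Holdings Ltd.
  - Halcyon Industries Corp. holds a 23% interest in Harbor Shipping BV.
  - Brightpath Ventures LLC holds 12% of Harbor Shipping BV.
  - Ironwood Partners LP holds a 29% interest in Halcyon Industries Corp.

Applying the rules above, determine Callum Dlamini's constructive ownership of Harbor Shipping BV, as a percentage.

By spousal attribution (R2), Callum Dlamini is treated as also owning Idris Dlamini's interest in Ironwood Partners LP, giving 26% + 67% = 93%.
By spousal attribution (R2), Callum Dlamini is treated as also owning Idris Dlamini's interest in Pinebrook Holdings Ltd, giving 21% + 79% = 100%.
Chain via Ironwood Partners LP → Halcyon Industries Corp. (R3): 93% × 29% × 23% = 6.2031% of Harbor Shipping BV.
Chain via Pinebrook Holdings Ltd → Silverbay Group plc (R3): 100% × 64% × 53% = 33.92% of Harbor Shipping BV.
Chain via Larkspur Realty LP → Brightpath Ventures LLC (R3): 77% × 17% × 12% = 1.5708% of Harbor Shipping BV.
Aggregating (R1): 6.2031% + 33.92% + 1.5708% = 41.6939%.

41.6939%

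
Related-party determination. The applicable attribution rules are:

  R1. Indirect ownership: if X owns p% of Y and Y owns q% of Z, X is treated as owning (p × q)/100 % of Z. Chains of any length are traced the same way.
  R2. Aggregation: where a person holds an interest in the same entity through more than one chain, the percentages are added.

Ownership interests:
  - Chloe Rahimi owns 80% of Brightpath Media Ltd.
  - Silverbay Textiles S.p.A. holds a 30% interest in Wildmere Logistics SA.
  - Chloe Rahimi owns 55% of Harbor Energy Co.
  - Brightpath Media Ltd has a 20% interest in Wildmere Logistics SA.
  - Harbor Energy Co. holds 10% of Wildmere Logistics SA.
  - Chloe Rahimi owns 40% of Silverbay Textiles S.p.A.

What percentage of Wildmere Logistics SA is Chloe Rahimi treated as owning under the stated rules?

Chain via Harbor Energy Co. (R1): 55% × 10% = 5.5% of Wildmere Logistics SA.
Chain via Silverbay Textiles S.p.A. (R1): 40% × 30% = 12% of Wildmere Logistics SA.
Chain via Brightpath Media Ltd (R1): 80% × 20% = 16% of Wildmere Logistics SA.
Aggregating (R2): 5.5% + 12% + 16% = 33.5%.

33.5%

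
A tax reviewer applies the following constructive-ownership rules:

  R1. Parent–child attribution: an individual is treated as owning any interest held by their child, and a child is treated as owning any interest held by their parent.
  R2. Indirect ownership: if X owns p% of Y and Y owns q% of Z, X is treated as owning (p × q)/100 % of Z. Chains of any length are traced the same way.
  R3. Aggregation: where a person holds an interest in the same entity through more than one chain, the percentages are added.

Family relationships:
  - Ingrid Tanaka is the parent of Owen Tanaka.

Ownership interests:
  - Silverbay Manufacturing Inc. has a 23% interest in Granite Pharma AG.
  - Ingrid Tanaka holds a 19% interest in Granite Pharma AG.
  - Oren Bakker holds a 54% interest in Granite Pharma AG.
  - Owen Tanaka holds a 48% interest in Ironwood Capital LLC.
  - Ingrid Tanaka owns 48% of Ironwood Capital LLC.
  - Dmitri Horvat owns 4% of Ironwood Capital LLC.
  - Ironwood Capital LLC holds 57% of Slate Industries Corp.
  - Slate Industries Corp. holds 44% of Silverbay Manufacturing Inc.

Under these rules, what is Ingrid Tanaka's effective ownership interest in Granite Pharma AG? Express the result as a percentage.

By parent–child attribution (R1), Ingrid Tanaka is treated as also owning Owen Tanaka's interest in Ironwood Capital LLC, giving 48% + 48% = 96%.
Chain via Ironwood Capital LLC → Slate Industries Corp. → Silverbay Manufacturing Inc. (R2): 96% × 57% × 44% × 23% = 5.537664% of Granite Pharma AG.
Direct interest in Granite Pharma AG: 19%.
Aggregating (R3): 5.537664% + 19% = 24.537664%.

24.537664%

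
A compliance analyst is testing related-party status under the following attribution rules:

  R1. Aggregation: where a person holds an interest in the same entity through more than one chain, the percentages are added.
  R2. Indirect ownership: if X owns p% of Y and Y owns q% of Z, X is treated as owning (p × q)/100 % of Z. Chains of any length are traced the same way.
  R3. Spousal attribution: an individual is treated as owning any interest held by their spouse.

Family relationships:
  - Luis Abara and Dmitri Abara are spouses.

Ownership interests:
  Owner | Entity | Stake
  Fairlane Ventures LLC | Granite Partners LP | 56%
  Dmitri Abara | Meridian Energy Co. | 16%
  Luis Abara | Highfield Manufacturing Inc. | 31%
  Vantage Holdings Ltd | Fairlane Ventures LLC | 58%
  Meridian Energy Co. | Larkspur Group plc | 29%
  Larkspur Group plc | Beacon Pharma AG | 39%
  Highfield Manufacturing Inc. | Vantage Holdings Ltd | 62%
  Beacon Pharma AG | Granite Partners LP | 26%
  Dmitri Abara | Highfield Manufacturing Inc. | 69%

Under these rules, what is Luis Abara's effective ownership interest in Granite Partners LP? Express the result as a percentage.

By spousal attribution (R3), Luis Abara is treated as also owning Dmitri Abara's interest in Highfield Manufacturing Inc, giving 31% + 69% = 100%.
By spousal attribution (R3), Luis Abara is treated as owning Dmitri Abara's 16% interest in Meridian Energy Co.
Chain via Highfield Manufacturing Inc. → Vantage Holdings Ltd → Fairlane Ventures LLC (R2): 100% × 62% × 58% × 56% = 20.1376% of Granite Partners LP.
Chain via Meridian Energy Co. → Larkspur Group plc → Beacon Pharma AG (R2): 16% × 29% × 39% × 26% = 0.470496% of Granite Partners LP.
Aggregating (R1): 20.1376% + 0.470496% = 20.608096%.

20.608096%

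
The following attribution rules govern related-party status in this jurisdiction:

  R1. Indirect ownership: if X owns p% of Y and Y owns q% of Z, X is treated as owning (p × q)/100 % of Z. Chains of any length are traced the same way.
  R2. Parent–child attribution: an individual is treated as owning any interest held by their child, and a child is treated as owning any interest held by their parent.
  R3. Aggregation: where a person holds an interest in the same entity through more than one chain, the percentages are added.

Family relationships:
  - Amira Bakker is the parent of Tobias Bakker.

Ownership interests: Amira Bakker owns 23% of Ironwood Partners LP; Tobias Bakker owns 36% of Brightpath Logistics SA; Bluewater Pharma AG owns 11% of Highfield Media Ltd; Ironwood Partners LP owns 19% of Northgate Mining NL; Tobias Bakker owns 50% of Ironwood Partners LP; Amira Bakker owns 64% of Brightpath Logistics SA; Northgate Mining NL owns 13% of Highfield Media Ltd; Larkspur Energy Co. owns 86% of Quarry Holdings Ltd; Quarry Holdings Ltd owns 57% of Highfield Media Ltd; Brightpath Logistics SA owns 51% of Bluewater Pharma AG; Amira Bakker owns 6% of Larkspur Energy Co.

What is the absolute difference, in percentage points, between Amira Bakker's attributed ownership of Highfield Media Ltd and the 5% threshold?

By parent–child attribution (R2), Amira Bakker is treated as also owning Tobias Bakker's interest in Ironwood Partners LP, giving 23% + 50% = 73%.
By parent–child attribution (R2), Amira Bakker is treated as also owning Tobias Bakker's interest in Brightpath Logistics SA, giving 64% + 36% = 100%.
Chain via Ironwood Partners LP → Northgate Mining NL (R1): 73% × 19% × 13% = 1.8031% of Highfield Media Ltd.
Chain via Larkspur Energy Co. → Quarry Holdings Ltd (R1): 6% × 86% × 57% = 2.9412% of Highfield Media Ltd.
Chain via Brightpath Logistics SA → Bluewater Pharma AG (R1): 100% × 51% × 11% = 5.61% of Highfield Media Ltd.
Aggregating (R3): 1.8031% + 2.9412% + 5.61% = 10.3543%.
10.3543% exceeds the 5% threshold by 5.3543 percentage points.

5.3543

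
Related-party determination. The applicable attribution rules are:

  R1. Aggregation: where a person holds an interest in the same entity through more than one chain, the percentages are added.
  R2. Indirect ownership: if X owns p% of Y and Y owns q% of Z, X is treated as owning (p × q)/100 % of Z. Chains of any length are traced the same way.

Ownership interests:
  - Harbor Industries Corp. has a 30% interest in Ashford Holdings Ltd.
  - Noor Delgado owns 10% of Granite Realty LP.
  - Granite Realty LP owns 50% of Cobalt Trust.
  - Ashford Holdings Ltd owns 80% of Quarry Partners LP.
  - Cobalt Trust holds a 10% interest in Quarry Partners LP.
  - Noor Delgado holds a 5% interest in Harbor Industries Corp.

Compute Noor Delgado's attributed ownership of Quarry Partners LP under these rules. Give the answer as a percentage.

1.7%

Chain via Harbor Industries Corp. → Ashford Holdings Ltd (R2): 5% × 30% × 80% = 1.2% of Quarry Partners LP.
Chain via Granite Realty LP → Cobalt Trust (R2): 10% × 50% × 10% = 0.5% of Quarry Partners LP.
Aggregating (R1): 1.2% + 0.5% = 1.7%.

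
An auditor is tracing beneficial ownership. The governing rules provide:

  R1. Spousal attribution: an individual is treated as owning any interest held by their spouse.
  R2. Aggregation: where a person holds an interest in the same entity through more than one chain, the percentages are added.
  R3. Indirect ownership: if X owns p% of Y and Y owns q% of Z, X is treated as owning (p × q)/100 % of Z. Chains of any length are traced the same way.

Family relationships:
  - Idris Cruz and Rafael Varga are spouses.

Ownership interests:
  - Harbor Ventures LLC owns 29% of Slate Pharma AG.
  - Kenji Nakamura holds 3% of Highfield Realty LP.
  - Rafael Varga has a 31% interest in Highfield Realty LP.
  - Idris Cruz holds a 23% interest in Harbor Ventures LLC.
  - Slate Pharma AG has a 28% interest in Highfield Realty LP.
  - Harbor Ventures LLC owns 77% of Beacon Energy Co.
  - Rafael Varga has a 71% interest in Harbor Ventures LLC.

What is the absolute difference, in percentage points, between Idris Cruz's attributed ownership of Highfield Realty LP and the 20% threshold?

18.6328

By spousal attribution (R1), Idris Cruz is treated as also owning Rafael Varga's interest in Harbor Ventures LLC, giving 23% + 71% = 94%.
By spousal attribution (R1), Idris Cruz is treated as owning Rafael Varga's 31% interest in Highfield Realty LP.
Chain via Harbor Ventures LLC → Slate Pharma AG (R3): 94% × 29% × 28% = 7.6328% of Highfield Realty LP.
Direct interest in Highfield Realty LP: 31%.
Aggregating (R2): 7.6328% + 31% = 38.6328%.
38.6328% exceeds the 20% threshold by 18.6328 percentage points.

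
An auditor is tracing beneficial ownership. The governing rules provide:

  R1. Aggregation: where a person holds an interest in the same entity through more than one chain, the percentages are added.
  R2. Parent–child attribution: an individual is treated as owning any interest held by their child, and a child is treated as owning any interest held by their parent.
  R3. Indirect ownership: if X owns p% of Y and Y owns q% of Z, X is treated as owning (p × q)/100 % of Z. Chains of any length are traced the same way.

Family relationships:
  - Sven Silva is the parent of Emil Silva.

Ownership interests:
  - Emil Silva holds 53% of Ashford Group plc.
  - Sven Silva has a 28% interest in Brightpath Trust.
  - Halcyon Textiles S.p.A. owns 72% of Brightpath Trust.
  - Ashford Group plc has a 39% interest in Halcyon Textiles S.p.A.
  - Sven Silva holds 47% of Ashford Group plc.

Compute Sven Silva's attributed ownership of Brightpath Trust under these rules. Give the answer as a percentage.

56.08%

By parent–child attribution (R2), Sven Silva is treated as also owning Emil Silva's interest in Ashford Group plc, giving 47% + 53% = 100%.
Chain via Ashford Group plc → Halcyon Textiles S.p.A. (R3): 100% × 39% × 72% = 28.08% of Brightpath Trust.
Direct interest in Brightpath Trust: 28%.
Aggregating (R1): 28.08% + 28% = 56.08%.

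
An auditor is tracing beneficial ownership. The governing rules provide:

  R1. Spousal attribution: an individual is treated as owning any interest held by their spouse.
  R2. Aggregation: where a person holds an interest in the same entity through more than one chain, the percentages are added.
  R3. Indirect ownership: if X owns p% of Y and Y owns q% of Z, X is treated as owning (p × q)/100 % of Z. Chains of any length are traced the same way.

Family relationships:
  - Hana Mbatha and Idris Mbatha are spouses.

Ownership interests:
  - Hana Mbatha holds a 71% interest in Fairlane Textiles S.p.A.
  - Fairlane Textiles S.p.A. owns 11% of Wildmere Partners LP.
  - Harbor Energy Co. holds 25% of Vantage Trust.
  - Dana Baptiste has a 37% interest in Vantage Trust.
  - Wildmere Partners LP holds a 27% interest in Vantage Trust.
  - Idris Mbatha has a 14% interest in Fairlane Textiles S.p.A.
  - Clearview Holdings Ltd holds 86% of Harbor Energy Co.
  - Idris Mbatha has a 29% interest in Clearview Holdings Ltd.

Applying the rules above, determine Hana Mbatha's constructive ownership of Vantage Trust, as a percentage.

By spousal attribution (R1), Hana Mbatha is treated as also owning Idris Mbatha's interest in Fairlane Textiles S.p.A, giving 71% + 14% = 85%.
By spousal attribution (R1), Hana Mbatha is treated as owning Idris Mbatha's 29% interest in Clearview Holdings Ltd.
Chain via Fairlane Textiles S.p.A. → Wildmere Partners LP (R3): 85% × 11% × 27% = 2.5245% of Vantage Trust.
Chain via Clearview Holdings Ltd → Harbor Energy Co. (R3): 29% × 86% × 25% = 6.235% of Vantage Trust.
Aggregating (R2): 2.5245% + 6.235% = 8.7595%.

8.7595%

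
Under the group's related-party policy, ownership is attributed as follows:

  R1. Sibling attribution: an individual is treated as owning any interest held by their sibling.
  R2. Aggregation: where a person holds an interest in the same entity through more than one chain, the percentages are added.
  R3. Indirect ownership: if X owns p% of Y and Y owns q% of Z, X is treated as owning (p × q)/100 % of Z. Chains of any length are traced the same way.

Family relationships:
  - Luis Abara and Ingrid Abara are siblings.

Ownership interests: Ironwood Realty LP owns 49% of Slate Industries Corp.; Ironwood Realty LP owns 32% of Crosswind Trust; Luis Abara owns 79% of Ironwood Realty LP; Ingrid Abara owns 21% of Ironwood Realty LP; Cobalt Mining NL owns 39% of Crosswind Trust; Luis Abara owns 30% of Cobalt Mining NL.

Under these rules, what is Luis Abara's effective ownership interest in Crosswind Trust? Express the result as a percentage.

43.7%

By sibling attribution (R1), Luis Abara is treated as also owning Ingrid Abara's interest in Ironwood Realty LP, giving 79% + 21% = 100%.
Chain via Ironwood Realty LP (R3): 100% × 32% = 32% of Crosswind Trust.
Chain via Cobalt Mining NL (R3): 30% × 39% = 11.7% of Crosswind Trust.
Aggregating (R2): 32% + 11.7% = 43.7%.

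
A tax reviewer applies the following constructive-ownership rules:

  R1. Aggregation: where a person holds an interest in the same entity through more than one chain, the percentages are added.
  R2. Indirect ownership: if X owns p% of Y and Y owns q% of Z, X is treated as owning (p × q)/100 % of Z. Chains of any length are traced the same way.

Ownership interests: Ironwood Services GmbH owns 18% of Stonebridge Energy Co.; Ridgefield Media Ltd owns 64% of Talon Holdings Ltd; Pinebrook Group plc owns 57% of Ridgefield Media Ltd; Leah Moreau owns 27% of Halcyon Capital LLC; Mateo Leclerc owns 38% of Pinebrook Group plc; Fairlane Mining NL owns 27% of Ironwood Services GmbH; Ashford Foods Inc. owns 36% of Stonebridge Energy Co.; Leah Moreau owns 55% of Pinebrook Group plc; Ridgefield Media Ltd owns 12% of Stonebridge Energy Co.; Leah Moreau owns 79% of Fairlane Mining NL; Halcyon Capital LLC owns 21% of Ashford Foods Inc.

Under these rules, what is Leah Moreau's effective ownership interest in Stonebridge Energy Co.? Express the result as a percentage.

9.6426%

Chain via Halcyon Capital LLC → Ashford Foods Inc. (R2): 27% × 21% × 36% = 2.0412% of Stonebridge Energy Co.
Chain via Fairlane Mining NL → Ironwood Services GmbH (R2): 79% × 27% × 18% = 3.8394% of Stonebridge Energy Co.
Chain via Pinebrook Group plc → Ridgefield Media Ltd (R2): 55% × 57% × 12% = 3.762% of Stonebridge Energy Co.
Aggregating (R1): 2.0412% + 3.8394% + 3.762% = 9.6426%.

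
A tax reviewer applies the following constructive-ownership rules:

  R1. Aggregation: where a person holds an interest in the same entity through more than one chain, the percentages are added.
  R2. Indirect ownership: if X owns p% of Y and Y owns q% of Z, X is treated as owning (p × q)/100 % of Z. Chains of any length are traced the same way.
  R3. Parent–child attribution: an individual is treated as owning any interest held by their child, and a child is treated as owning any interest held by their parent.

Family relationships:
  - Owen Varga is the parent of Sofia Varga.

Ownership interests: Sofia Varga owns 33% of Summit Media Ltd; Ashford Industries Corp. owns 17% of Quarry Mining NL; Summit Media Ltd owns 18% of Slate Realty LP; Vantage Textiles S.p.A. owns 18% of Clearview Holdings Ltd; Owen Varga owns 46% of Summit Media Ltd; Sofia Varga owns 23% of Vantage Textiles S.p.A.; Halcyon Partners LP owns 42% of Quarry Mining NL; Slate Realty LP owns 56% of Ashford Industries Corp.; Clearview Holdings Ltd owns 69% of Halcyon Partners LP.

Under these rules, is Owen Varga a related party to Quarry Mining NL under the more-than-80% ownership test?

No

By parent–child attribution (R3), Owen Varga is treated as also owning Sofia Varga's interest in Summit Media Ltd, giving 46% + 33% = 79%.
By parent–child attribution (R3), Owen Varga is treated as owning Sofia Varga's 23% interest in Vantage Textiles S.p.A.
Chain via Summit Media Ltd → Slate Realty LP → Ashford Industries Corp. (R2): 79% × 18% × 56% × 17% = 1.353744% of Quarry Mining NL.
Chain via Vantage Textiles S.p.A. → Clearview Holdings Ltd → Halcyon Partners LP (R2): 23% × 18% × 69% × 42% = 1.199772% of Quarry Mining NL.
Aggregating (R1): 1.353744% + 1.199772% = 2.553516%.
2.553516% does not exceed the 80% threshold, so Owen is not a related party to Quarry Mining NL.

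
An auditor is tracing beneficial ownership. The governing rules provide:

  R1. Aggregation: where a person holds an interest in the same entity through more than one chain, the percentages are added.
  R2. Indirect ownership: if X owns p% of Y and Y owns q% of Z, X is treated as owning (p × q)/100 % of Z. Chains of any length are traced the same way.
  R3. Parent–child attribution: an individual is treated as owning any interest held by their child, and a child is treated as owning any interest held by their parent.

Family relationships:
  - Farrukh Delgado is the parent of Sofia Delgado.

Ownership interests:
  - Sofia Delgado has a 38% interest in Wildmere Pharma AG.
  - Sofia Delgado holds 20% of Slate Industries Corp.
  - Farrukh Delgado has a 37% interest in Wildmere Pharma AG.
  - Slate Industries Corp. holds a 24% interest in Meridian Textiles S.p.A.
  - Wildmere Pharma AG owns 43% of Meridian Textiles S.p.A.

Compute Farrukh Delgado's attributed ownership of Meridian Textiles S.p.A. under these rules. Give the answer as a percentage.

37.05%

By parent–child attribution (R3), Farrukh Delgado is treated as also owning Sofia Delgado's interest in Wildmere Pharma AG, giving 37% + 38% = 75%.
By parent–child attribution (R3), Farrukh Delgado is treated as owning Sofia Delgado's 20% interest in Slate Industries Corp.
Chain via Wildmere Pharma AG (R2): 75% × 43% = 32.25% of Meridian Textiles S.p.A.
Chain via Slate Industries Corp. (R2): 20% × 24% = 4.8% of Meridian Textiles S.p.A.
Aggregating (R1): 32.25% + 4.8% = 37.05%.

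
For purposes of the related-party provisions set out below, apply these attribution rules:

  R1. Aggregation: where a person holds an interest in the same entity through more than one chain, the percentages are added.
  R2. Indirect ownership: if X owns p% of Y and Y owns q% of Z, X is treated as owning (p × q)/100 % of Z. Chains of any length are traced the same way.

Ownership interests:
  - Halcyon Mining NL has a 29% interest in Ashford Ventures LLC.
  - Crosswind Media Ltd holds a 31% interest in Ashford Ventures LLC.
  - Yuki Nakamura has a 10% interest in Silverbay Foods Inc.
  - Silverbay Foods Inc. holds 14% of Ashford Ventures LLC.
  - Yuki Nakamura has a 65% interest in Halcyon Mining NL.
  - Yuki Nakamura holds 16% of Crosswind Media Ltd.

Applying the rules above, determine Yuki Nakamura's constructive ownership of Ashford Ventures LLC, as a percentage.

25.21%

Chain via Silverbay Foods Inc. (R2): 10% × 14% = 1.4% of Ashford Ventures LLC.
Chain via Halcyon Mining NL (R2): 65% × 29% = 18.85% of Ashford Ventures LLC.
Chain via Crosswind Media Ltd (R2): 16% × 31% = 4.96% of Ashford Ventures LLC.
Aggregating (R1): 1.4% + 18.85% + 4.96% = 25.21%.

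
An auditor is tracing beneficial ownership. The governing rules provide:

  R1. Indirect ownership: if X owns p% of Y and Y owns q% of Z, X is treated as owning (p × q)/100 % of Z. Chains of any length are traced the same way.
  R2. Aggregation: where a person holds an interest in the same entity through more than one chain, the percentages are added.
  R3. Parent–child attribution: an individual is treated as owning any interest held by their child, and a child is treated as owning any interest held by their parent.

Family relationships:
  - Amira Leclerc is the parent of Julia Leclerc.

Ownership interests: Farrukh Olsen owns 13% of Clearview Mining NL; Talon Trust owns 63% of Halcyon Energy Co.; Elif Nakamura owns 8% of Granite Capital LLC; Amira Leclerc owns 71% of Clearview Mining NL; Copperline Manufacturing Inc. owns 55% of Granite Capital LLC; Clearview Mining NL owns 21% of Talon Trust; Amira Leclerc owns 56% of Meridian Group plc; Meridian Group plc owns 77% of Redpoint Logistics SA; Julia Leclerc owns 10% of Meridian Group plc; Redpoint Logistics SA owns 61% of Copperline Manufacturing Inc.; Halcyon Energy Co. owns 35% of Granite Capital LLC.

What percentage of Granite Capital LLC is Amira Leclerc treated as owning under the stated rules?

20.337765%

By parent–child attribution (R3), Amira Leclerc is treated as also owning Julia Leclerc's interest in Meridian Group plc, giving 56% + 10% = 66%.
Chain via Clearview Mining NL → Talon Trust → Halcyon Energy Co. (R1): 71% × 21% × 63% × 35% = 3.287655% of Granite Capital LLC.
Chain via Meridian Group plc → Redpoint Logistics SA → Copperline Manufacturing Inc. (R1): 66% × 77% × 61% × 55% = 17.05011% of Granite Capital LLC.
Aggregating (R2): 3.287655% + 17.05011% = 20.337765%.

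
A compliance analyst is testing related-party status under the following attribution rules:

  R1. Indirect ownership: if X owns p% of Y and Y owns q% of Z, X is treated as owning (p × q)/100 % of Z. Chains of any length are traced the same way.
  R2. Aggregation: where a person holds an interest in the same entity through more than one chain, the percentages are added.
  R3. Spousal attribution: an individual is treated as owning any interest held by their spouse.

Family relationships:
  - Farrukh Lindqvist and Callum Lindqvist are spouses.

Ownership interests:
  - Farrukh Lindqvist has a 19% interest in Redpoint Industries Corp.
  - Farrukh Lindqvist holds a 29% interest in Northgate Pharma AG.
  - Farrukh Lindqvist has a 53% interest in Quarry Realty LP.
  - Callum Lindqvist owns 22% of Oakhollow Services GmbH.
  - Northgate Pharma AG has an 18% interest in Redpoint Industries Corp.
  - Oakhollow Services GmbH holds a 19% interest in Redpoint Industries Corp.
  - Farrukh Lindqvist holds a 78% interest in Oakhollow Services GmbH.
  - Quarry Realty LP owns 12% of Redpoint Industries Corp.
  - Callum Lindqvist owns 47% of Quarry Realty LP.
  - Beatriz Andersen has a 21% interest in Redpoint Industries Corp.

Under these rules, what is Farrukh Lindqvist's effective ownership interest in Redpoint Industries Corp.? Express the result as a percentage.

By spousal attribution (R3), Farrukh Lindqvist is treated as also owning Callum Lindqvist's interest in Quarry Realty LP, giving 53% + 47% = 100%.
By spousal attribution (R3), Farrukh Lindqvist is treated as also owning Callum Lindqvist's interest in Oakhollow Services GmbH, giving 78% + 22% = 100%.
Chain via Quarry Realty LP (R1): 100% × 12% = 12% of Redpoint Industries Corp.
Chain via Oakhollow Services GmbH (R1): 100% × 19% = 19% of Redpoint Industries Corp.
Chain via Northgate Pharma AG (R1): 29% × 18% = 5.22% of Redpoint Industries Corp.
Direct interest in Redpoint Industries Corp: 19%.
Aggregating (R2): 12% + 19% + 5.22% + 19% = 55.22%.

55.22%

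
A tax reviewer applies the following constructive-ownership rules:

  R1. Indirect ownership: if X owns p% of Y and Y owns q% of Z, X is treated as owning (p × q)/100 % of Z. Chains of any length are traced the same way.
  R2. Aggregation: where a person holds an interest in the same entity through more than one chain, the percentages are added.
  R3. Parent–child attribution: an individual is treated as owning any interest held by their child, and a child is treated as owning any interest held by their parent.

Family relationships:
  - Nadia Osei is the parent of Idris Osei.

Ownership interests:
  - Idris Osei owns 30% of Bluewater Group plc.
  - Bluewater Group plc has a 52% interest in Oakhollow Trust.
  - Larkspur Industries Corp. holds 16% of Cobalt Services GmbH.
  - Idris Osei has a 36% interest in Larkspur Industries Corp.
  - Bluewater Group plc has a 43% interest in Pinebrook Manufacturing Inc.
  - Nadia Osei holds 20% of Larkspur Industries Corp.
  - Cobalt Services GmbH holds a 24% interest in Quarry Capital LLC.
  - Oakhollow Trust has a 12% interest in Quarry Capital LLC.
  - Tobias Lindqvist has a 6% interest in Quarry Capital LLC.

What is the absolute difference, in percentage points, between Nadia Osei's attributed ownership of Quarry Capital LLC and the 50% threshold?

45.9776

By parent–child attribution (R3), Nadia Osei is treated as also owning Idris Osei's interest in Larkspur Industries Corp, giving 20% + 36% = 56%.
By parent–child attribution (R3), Nadia Osei is treated as owning Idris Osei's 30% interest in Bluewater Group plc.
Chain via Larkspur Industries Corp. → Cobalt Services GmbH (R1): 56% × 16% × 24% = 2.1504% of Quarry Capital LLC.
Chain via Bluewater Group plc → Oakhollow Trust (R1): 30% × 52% × 12% = 1.872% of Quarry Capital LLC.
Aggregating (R2): 2.1504% + 1.872% = 4.0224%.
4.0224% falls short of the 50% threshold by 45.9776 percentage points.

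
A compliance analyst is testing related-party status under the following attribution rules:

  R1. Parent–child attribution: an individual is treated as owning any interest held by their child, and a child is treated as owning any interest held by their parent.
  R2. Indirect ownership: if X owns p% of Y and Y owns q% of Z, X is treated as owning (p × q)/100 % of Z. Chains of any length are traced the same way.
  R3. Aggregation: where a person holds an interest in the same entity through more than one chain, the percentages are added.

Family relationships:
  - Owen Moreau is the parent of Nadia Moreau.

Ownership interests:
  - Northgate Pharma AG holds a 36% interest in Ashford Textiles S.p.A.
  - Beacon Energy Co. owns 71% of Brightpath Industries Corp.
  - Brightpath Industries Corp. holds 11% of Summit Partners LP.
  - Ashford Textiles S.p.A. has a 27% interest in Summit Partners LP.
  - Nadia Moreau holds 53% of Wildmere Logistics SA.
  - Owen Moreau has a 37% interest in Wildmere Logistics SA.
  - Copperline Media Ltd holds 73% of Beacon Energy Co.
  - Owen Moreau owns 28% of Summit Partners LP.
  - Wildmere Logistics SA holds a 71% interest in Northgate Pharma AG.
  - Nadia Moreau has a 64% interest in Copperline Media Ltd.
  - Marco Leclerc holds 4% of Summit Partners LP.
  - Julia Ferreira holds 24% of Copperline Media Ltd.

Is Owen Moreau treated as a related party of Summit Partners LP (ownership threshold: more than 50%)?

By parent–child attribution (R1), Owen Moreau is treated as also owning Nadia Moreau's interest in Wildmere Logistics SA, giving 37% + 53% = 90%.
By parent–child attribution (R1), Owen Moreau is treated as owning Nadia Moreau's 64% interest in Copperline Media Ltd.
Chain via Wildmere Logistics SA → Northgate Pharma AG → Ashford Textiles S.p.A. (R2): 90% × 71% × 36% × 27% = 6.21108% of Summit Partners LP.
Direct interest in Summit Partners LP: 28%.
Chain via Copperline Media Ltd → Beacon Energy Co. → Brightpath Industries Corp. (R2): 64% × 73% × 71% × 11% = 3.648832% of Summit Partners LP.
Aggregating (R3): 6.21108% + 28% + 3.648832% = 37.859912%.
37.859912% does not exceed the 50% threshold, so Owen is not a related party to Summit Partners LP.

No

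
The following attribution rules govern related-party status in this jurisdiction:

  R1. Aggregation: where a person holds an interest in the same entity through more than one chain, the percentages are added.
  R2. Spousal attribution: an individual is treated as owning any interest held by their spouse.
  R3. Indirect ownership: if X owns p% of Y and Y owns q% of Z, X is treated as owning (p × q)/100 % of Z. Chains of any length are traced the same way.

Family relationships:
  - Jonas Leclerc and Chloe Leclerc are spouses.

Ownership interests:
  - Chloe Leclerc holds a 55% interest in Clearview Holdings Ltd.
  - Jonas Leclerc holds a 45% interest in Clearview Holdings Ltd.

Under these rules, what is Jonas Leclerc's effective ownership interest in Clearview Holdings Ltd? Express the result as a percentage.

By spousal attribution (R2), Jonas Leclerc is treated as also owning Chloe Leclerc's interest in Clearview Holdings Ltd, giving 45% + 55% = 100%.
Direct interest in Clearview Holdings Ltd: 100%.

100%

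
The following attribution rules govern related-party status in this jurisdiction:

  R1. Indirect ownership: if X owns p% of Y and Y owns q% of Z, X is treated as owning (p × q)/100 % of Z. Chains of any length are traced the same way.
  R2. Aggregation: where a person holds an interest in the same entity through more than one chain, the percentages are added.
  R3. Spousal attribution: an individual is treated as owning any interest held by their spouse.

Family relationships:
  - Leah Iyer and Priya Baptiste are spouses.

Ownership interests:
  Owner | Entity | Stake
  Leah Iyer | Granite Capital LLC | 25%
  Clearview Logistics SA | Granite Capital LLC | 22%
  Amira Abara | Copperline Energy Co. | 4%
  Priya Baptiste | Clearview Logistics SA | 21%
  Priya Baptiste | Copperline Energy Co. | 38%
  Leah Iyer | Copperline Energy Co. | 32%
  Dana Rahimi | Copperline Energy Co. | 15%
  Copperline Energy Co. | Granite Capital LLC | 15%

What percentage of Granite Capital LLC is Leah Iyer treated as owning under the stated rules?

40.12%

By spousal attribution (R3), Leah Iyer is treated as also owning Priya Baptiste's interest in Copperline Energy Co, giving 32% + 38% = 70%.
By spousal attribution (R3), Leah Iyer is treated as owning Priya Baptiste's 21% interest in Clearview Logistics SA.
Chain via Copperline Energy Co. (R1): 70% × 15% = 10.5% of Granite Capital LLC.
Direct interest in Granite Capital LLC: 25%.
Chain via Clearview Logistics SA (R1): 21% × 22% = 4.62% of Granite Capital LLC.
Aggregating (R2): 10.5% + 25% + 4.62% = 40.12%.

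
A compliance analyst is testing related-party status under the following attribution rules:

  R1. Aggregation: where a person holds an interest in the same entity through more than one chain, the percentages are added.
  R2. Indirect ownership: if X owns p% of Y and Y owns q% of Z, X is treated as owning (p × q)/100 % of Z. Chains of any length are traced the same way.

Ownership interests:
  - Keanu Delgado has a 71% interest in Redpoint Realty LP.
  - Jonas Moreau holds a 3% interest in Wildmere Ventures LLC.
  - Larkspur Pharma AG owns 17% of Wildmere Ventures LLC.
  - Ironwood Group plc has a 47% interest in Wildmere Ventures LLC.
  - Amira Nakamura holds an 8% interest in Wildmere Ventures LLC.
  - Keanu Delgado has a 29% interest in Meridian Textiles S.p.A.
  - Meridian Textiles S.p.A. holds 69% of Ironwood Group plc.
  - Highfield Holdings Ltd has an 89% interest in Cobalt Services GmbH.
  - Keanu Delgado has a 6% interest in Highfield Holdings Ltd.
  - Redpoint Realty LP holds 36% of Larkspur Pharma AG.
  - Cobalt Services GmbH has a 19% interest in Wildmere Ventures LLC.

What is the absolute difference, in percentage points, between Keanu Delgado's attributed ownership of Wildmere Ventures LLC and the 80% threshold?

65.2355

Chain via Redpoint Realty LP → Larkspur Pharma AG (R2): 71% × 36% × 17% = 4.3452% of Wildmere Ventures LLC.
Chain via Highfield Holdings Ltd → Cobalt Services GmbH (R2): 6% × 89% × 19% = 1.0146% of Wildmere Ventures LLC.
Chain via Meridian Textiles S.p.A. → Ironwood Group plc (R2): 29% × 69% × 47% = 9.4047% of Wildmere Ventures LLC.
Aggregating (R1): 4.3452% + 1.0146% + 9.4047% = 14.7645%.
14.7645% falls short of the 80% threshold by 65.2355 percentage points.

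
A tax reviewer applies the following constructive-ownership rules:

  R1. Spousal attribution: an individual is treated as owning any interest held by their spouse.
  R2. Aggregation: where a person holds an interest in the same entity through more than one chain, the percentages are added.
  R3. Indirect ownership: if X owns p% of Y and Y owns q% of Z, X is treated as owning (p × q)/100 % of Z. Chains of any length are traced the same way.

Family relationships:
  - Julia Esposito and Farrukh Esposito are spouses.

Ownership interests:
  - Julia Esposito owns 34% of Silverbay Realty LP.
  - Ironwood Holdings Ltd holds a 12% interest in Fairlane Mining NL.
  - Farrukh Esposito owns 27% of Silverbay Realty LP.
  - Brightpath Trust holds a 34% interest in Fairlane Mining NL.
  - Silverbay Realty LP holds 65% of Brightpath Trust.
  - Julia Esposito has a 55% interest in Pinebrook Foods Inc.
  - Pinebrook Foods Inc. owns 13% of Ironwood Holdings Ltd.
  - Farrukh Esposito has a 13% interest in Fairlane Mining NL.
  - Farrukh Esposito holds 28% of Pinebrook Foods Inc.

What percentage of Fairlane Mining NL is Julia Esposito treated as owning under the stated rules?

By spousal attribution (R1), Julia Esposito is treated as also owning Farrukh Esposito's interest in Pinebrook Foods Inc, giving 55% + 28% = 83%.
By spousal attribution (R1), Julia Esposito is treated as also owning Farrukh Esposito's interest in Silverbay Realty LP, giving 34% + 27% = 61%.
By spousal attribution (R1), Julia Esposito is treated as owning Farrukh Esposito's 13% interest in Fairlane Mining NL.
Chain via Pinebrook Foods Inc. → Ironwood Holdings Ltd (R3): 83% × 13% × 12% = 1.2948% of Fairlane Mining NL.
Chain via Silverbay Realty LP → Brightpath Trust (R3): 61% × 65% × 34% = 13.481% of Fairlane Mining NL.
Direct interest in Fairlane Mining NL: 13%.
Aggregating (R2): 1.2948% + 13.481% + 13% = 27.7758%.

27.7758%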